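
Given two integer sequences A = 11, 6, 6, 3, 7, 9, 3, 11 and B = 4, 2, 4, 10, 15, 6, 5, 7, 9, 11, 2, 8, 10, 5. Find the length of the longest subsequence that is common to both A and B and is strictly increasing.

4

A longest common strictly increasing subsequence is 6, 7, 9, 11 (length 4); it appears in order in both A and B, and no longer such subsequence exists.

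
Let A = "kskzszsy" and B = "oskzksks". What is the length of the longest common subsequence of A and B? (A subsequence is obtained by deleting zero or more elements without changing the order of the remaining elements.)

5

Backtracking the LCS table gives one alignment: s (A2,B2) → k (A3,B3) → z (A4,B4) → s (A5,B6) → s (A7,B8).
So the longest common subsequence has length 5.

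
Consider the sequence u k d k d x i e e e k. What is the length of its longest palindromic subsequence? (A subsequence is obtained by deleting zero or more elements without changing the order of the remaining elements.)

Using dp[i][j] = 2 + dp[i+1][j−1] if the ends match, else max(dp[i+1][j], dp[i][j−1]):
dp[1][11] = 5. A witness is keeek at positions 2,8,9,10,11.

5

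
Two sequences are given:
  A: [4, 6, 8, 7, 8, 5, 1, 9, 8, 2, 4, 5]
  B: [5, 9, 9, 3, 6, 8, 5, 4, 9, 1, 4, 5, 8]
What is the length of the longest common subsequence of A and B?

6

Backtracking the LCS table gives one alignment: 6 (A2,B5) → 8 (A5,B6) → 5 (A6,B7) → 1 (A7,B10) → 4 (A11,B11) → 5 (A12,B12).
So the longest common subsequence has length 6.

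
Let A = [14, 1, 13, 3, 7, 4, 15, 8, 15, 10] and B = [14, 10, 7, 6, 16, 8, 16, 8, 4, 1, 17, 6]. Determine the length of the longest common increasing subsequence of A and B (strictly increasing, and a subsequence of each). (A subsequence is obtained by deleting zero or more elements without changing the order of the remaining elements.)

2

For each value that appears in both, track the longest common increasing run ending there.
The best achievable length is 2; one witness is 7, 8 (A-positions 5,8, B-positions 3,6).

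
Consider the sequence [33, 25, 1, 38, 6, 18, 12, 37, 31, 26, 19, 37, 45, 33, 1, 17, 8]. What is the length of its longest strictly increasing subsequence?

6

Scanning left to right, the best length ending at each element is: 33→1, 25→1, 1→1, 38→2, 6→2, 18→3, 12→3, 37→4, 31→4, 26→4, 19→4, 37→5, 45→6, 33→5, 1→1, 17→4, 8→3.
So the longest increasing subsequence has length 6, e.g. 1, 6, 18, 31, 37, 45.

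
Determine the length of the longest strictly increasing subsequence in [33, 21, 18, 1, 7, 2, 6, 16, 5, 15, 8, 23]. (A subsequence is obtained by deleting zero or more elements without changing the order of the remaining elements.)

5

Let dp[i] be the longest increasing subsequence ending at position i. Then dp = [1, 1, 1, 1, 2, 2, 3, 4, 3, 4, 4, 5].
The maximum is 5; one witness is 1, 2, 6, 16, 23 at positions 4,6,7,8,12.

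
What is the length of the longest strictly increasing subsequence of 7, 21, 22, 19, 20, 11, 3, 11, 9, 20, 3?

3

One longest increasing subsequence is 7, 21, 22 (positions 1,2,3), of length 3; no longer one exists.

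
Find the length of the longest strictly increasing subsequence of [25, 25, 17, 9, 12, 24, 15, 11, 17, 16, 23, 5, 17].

5

Let dp[i] be the longest increasing subsequence ending at position i. Then dp = [1, 1, 1, 1, 2, 3, 3, 2, 4, 4, 5, 1, 5].
The maximum is 5; one witness is 9, 12, 15, 17, 23 at positions 4,5,7,9,11.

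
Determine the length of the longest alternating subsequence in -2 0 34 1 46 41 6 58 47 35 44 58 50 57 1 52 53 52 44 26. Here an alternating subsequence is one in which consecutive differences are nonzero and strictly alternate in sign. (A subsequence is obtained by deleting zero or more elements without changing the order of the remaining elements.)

A longest alternating subsequence is -2, 34, 1, 46, 41, 58, 47, 58, 50, 57, 1, 53, 52 (positions 1,3,4,5,6,8,9,12,13,14,15,17,18); its 12 consecutive differences strictly alternate in sign, and length 13 is optimal.

13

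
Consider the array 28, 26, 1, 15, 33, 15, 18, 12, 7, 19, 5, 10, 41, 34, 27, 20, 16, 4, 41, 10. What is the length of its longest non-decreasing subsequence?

One longest non-decreasing subsequence is 1, 15, 15, 18, 19, 41, 41 (positions 3,4,6,7,10,13,19), of length 7; no longer one exists.

7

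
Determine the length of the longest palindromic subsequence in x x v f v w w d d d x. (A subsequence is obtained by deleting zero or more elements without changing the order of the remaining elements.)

One longest palindromic subsequence is xdddx (positions 1,8,9,10,11); it reads the same forward and backward, and the interval DP gives dp[1][11] = 5.

5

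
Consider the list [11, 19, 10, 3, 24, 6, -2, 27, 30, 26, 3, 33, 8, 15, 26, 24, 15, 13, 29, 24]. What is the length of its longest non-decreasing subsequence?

One longest non-decreasing subsequence is 11, 19, 24, 27, 30, 33 (positions 1,2,5,8,9,12), of length 6; no longer one exists.

6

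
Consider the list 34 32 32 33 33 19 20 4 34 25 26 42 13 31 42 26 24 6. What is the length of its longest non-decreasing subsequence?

7

Let dp[i] be the longest non-decreasing subsequence ending at position i. Then dp = [1, 1, 2, 3, 4, 1, 2, 1, 5, 3, 4, 6, 2, 5, 7, 5, 3, 2].
The maximum is 7; one witness is 32, 32, 33, 33, 34, 42, 42 at positions 2,3,4,5,9,12,15.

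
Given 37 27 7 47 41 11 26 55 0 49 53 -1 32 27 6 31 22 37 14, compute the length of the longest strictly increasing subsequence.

Let dp[i] be the longest increasing subsequence ending at position i. Then dp = [1, 1, 1, 2, 2, 2, 3, 4, 1, 4, 5, 1, 4, 4, 2, 5, 3, 6, 3].
The maximum is 6; one witness is 7, 11, 26, 27, 31, 37 at positions 3,6,7,14,16,18.

6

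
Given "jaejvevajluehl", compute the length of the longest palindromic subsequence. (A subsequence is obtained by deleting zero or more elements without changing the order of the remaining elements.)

7

One longest palindromic subsequence is ejvevje (positions 3,4,5,6,7,9,12); it reads the same forward and backward, and the interval DP gives dp[1][14] = 7.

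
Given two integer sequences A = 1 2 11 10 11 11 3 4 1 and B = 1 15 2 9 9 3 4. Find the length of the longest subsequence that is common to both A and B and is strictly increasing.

4

For each value that appears in both, track the longest common increasing run ending there.
The best achievable length is 4; one witness is 1, 2, 3, 4 (A-positions 1,2,7,8, B-positions 1,3,6,7).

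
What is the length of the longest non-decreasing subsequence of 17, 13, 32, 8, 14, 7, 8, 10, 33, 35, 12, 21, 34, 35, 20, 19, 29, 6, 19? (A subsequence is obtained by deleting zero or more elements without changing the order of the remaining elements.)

7

Scanning left to right, the best length ending at each element is: 17→1, 13→1, 32→2, 8→1, 14→2, 7→1, 8→2, 10→3, 33→4, 35→5, 12→4, 21→5, 34→6, 35→7, 20→5, 19→5, 29→6, 6→1, 19→6.
So the longest non-decreasing subsequence has length 7, e.g. 8, 8, 10, 12, 21, 34, 35.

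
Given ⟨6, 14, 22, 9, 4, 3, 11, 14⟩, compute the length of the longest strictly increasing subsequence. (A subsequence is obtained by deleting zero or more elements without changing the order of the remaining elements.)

4

Scanning left to right, the best length ending at each element is: 6→1, 14→2, 22→3, 9→2, 4→1, 3→1, 11→3, 14→4.
So the longest increasing subsequence has length 4, e.g. 6, 9, 11, 14.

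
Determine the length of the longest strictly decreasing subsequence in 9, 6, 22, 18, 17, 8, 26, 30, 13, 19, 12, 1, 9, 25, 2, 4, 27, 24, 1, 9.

Scanning left to right, the best length ending at each element is: 9→1, 6→2, 22→1, 18→2, 17→3, 8→4, 26→1, 30→1, 13→4, 19→2, 12→5, 1→6, 9→6, 25→2, 2→7, 4→7, 27→2, 24→3, 1→8, 9→6.
So the longest decreasing subsequence has length 8, e.g. 22, 18, 17, 13, 12, 9, 2, 1.

8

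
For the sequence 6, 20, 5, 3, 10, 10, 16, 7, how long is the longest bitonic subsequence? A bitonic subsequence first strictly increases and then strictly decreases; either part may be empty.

Let inc[i] be the LIS ending at i and dec[i] the longest strictly decreasing subsequence starting at i. inc = [1, 2, 1, 1, 2, 2, 3, 2], dec = [3, 3, 2, 1, 2, 2, 2, 1].
max_i inc[i]+dec[i]−1 = 4, with one witness 6, 20, 16, 7.

4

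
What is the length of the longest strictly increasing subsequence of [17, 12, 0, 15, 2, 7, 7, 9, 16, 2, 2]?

5

Let dp[i] be the longest increasing subsequence ending at position i. Then dp = [1, 1, 1, 2, 2, 3, 3, 4, 5, 2, 2].
The maximum is 5; one witness is 0, 2, 7, 9, 16 at positions 3,5,6,8,9.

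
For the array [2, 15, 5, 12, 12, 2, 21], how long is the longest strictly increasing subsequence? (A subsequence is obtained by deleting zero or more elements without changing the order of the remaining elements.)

Scanning left to right, the best length ending at each element is: 2→1, 15→2, 5→2, 12→3, 12→3, 2→1, 21→4.
So the longest increasing subsequence has length 4, e.g. 2, 5, 12, 21.

4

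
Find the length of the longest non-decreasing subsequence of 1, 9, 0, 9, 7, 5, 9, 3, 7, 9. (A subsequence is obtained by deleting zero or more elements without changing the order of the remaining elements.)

Scanning left to right, the best length ending at each element is: 1→1, 9→2, 0→1, 9→3, 7→2, 5→2, 9→4, 3→2, 7→3, 9→5.
So the longest non-decreasing subsequence has length 5, e.g. 1, 9, 9, 9, 9.

5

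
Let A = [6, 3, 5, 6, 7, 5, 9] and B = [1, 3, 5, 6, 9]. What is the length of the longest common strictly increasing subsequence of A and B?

4

For each value that appears in both, track the longest common increasing run ending there.
The best achievable length is 4; one witness is 3, 5, 6, 9 (A-positions 2,3,4,7, B-positions 2,3,4,5).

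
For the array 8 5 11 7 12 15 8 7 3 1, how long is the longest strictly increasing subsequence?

Let dp[i] be the longest increasing subsequence ending at position i. Then dp = [1, 1, 2, 2, 3, 4, 3, 2, 1, 1].
The maximum is 4; one witness is 8, 11, 12, 15 at positions 1,3,5,6.

4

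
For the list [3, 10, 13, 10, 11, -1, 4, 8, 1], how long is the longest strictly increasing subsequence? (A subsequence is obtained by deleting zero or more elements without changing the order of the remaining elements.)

3

Let dp[i] be the longest increasing subsequence ending at position i. Then dp = [1, 2, 3, 2, 3, 1, 2, 3, 2].
The maximum is 3; one witness is 3, 10, 13 at positions 1,2,3.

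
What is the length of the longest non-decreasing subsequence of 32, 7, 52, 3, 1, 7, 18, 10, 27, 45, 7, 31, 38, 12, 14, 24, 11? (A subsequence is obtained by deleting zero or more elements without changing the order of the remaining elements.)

6

Let dp[i] be the longest non-decreasing subsequence ending at position i. Then dp = [1, 1, 2, 1, 1, 2, 3, 3, 4, 5, 3, 5, 6, 4, 5, 6, 4].
The maximum is 6; one witness is 7, 7, 18, 27, 31, 38 at positions 2,6,7,9,12,13.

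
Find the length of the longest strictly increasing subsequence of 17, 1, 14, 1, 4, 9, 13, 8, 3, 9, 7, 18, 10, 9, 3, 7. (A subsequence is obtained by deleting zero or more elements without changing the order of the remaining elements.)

Let dp[i] be the longest increasing subsequence ending at position i. Then dp = [1, 1, 2, 1, 2, 3, 4, 3, 2, 4, 3, 5, 5, 4, 2, 3].
The maximum is 5; one witness is 1, 4, 9, 13, 18 at positions 2,5,6,7,12.

5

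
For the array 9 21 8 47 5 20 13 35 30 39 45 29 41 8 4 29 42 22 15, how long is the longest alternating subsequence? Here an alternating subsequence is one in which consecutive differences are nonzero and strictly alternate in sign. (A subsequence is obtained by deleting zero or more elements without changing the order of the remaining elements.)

A longest alternating subsequence is 9, 21, 8, 47, 5, 20, 13, 35, 30, 39, 29, 41, 8, 29, 22 (positions 1,2,3,4,5,6,7,8,9,10,12,13,14,16,18); its 14 consecutive differences strictly alternate in sign, and length 15 is optimal.

15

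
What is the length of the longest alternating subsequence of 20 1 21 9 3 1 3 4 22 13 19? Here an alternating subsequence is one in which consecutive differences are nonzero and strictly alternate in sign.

A longest alternating subsequence is 20, 1, 21, 9, 22, 13, 19 (positions 1,2,3,4,9,10,11); its 6 consecutive differences strictly alternate in sign, and length 7 is optimal.

7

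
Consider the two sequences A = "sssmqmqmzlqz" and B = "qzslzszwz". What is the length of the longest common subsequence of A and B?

4

Backtracking the LCS table gives one alignment: s (A1,B3) → s (A3,B6) → z (A9,B7) → z (A12,B9).
So the longest common subsequence has length 4.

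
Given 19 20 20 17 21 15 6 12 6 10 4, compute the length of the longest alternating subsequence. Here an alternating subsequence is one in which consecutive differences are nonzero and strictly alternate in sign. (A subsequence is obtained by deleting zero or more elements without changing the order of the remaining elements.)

Track the best alternating length ending on an up-step vs a down-step at each position: up/down = 1/1, 2/1, 2/1, 1/3, 4/1, 1/5, 1/5, 6/5, 1/7, 8/7, 1/9.
The maximum over both is 9; one such subsequence is 19, 20, 17, 21, 6, 12, 6, 10, 4.

9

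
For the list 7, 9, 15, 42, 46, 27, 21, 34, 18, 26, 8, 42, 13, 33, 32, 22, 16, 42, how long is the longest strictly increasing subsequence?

7

Let dp[i] be the longest increasing subsequence ending at position i. Then dp = [1, 2, 3, 4, 5, 4, 4, 5, 4, 5, 2, 6, 3, 6, 6, 5, 4, 7].
The maximum is 7; one witness is 7, 9, 15, 21, 26, 33, 42 at positions 1,2,3,7,10,14,18.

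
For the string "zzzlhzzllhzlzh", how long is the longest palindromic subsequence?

Using dp[i][j] = 2 + dp[i+1][j−1] if the ends match, else max(dp[i+1][j], dp[i][j−1]):
dp[1][14] = 8. A witness is hzzllzzh at positions 5,6,7,8,9,11,13,14.

8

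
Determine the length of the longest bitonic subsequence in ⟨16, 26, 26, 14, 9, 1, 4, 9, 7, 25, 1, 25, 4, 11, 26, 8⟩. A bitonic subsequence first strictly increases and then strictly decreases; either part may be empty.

Let inc[i] be the LIS ending at i and dec[i] the longest strictly decreasing subsequence starting at i. inc = [1, 2, 2, 1, 1, 1, 2, 3, 3, 4, 1, 4, 2, 4, 5, 4], dec = [5, 5, 5, 4, 3, 1, 2, 3, 2, 3, 1, 3, 1, 2, 2, 1].
max_i inc[i]+dec[i]−1 = 6, with one witness 16, 26, 14, 9, 7, 4.

6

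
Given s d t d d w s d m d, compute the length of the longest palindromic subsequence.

One longest palindromic subsequence is ddsdd (positions 2,5,7,8,10); it reads the same forward and backward, and the interval DP gives dp[1][10] = 5.

5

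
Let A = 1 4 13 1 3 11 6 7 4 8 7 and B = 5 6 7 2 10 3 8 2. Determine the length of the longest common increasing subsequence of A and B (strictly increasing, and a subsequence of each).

For each value that appears in both, track the longest common increasing run ending there.
The best achievable length is 3; one witness is 6, 7, 8 (A-positions 7,8,10, B-positions 2,3,7).

3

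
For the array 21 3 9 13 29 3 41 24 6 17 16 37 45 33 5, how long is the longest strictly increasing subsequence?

Let dp[i] be the longest increasing subsequence ending at position i. Then dp = [1, 1, 2, 3, 4, 1, 5, 4, 2, 4, 4, 5, 6, 5, 2].
The maximum is 6; one witness is 3, 9, 13, 29, 41, 45 at positions 2,3,4,5,7,13.

6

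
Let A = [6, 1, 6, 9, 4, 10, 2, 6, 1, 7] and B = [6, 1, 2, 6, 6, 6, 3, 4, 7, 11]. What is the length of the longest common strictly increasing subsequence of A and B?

4

For each value that appears in both, track the longest common increasing run ending there.
The best achievable length is 4; one witness is 1, 2, 6, 7 (A-positions 2,7,8,10, B-positions 2,3,4,9).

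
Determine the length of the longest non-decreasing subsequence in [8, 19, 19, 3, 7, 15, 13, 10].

3

Let dp[i] be the longest non-decreasing subsequence ending at position i. Then dp = [1, 2, 3, 1, 2, 3, 3, 3].
The maximum is 3; one witness is 8, 19, 19 at positions 1,2,3.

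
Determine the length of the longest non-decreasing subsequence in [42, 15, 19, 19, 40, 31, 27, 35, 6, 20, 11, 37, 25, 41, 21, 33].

One longest non-decreasing subsequence is 15, 19, 19, 31, 35, 37, 41 (positions 2,3,4,6,8,12,14), of length 7; no longer one exists.

7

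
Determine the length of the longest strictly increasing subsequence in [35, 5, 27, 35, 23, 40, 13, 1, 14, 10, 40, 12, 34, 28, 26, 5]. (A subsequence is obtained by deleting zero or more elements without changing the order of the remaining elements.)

One longest increasing subsequence is 5, 27, 35, 40 (positions 2,3,4,6), of length 4; no longer one exists.

4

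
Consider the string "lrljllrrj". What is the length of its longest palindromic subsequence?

5

One longest palindromic subsequence is rlllr (positions 2,3,5,6,8); it reads the same forward and backward, and the interval DP gives dp[1][9] = 5.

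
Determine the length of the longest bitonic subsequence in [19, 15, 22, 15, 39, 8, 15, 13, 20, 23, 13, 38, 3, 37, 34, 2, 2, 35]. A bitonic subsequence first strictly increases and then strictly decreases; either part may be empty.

8

Let inc[i] be the LIS ending at i and dec[i] the longest strictly decreasing subsequence starting at i. inc = [1, 1, 2, 1, 3, 1, 2, 2, 3, 4, 2, 5, 1, 5, 5, 1, 1, 6], dec = [5, 4, 5, 4, 5, 3, 4, 3, 4, 4, 3, 4, 2, 3, 2, 1, 1, 1].
max_i inc[i]+dec[i]−1 = 8, with one witness 8, 15, 20, 23, 38, 37, 34, 2.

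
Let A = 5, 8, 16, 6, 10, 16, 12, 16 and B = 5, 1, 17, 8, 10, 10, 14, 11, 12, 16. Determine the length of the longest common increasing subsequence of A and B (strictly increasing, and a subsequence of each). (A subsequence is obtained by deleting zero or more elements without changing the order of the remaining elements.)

5

For each value that appears in both, track the longest common increasing run ending there.
The best achievable length is 5; one witness is 5, 8, 10, 12, 16 (A-positions 1,2,5,7,8, B-positions 1,4,5,9,10).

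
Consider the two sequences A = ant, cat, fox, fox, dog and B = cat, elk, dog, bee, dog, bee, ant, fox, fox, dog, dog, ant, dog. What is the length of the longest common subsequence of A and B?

4

Backtracking the LCS table gives one alignment: ant (A1,B7) → fox (A3,B8) → fox (A4,B9) → dog (A5,B13).
So the longest common subsequence has length 4.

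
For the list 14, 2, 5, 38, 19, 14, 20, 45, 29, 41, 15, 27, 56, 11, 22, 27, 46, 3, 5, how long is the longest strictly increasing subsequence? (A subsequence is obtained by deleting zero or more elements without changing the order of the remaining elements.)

Scanning left to right, the best length ending at each element is: 14→1, 2→1, 5→2, 38→3, 19→3, 14→3, 20→4, 45→5, 29→5, 41→6, 15→4, 27→5, 56→7, 11→3, 22→5, 27→6, 46→7, 3→2, 5→3.
So the longest increasing subsequence has length 7, e.g. 2, 5, 19, 20, 29, 41, 56.

7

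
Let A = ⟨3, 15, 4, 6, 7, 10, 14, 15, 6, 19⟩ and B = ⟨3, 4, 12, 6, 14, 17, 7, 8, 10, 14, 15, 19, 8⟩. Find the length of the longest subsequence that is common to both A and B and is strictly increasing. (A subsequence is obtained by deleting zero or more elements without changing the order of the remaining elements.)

8

For each value that appears in both, track the longest common increasing run ending there.
The best achievable length is 8; one witness is 3, 4, 6, 7, 10, 14, 15, 19 (A-positions 1,3,4,5,6,7,8,10, B-positions 1,2,4,7,9,10,11,12).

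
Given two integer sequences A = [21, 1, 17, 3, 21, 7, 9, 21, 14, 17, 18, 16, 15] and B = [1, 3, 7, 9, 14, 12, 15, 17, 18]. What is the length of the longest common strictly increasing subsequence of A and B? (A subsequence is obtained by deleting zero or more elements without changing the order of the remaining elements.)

7

A longest common strictly increasing subsequence is 1, 3, 7, 9, 14, 17, 18 (length 7); it appears in order in both A and B, and no longer such subsequence exists.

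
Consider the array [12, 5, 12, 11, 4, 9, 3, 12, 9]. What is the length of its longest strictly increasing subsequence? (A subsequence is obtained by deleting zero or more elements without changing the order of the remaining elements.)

3

Let dp[i] be the longest increasing subsequence ending at position i. Then dp = [1, 1, 2, 2, 1, 2, 1, 3, 2].
The maximum is 3; one witness is 5, 11, 12 at positions 2,4,8.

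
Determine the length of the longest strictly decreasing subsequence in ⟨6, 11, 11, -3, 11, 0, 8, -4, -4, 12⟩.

3

Scanning left to right, the best length ending at each element is: 6→1, 11→1, 11→1, -3→2, 11→1, 0→2, 8→2, -4→3, -4→3, 12→1.
So the longest decreasing subsequence has length 3, e.g. 6, -3, -4.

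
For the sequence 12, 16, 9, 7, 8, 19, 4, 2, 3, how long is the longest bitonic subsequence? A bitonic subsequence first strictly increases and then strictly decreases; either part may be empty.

One longest bitonic subsequence is 12, 16, 9, 8, 4, 3 (positions 1,2,3,5,7,9): it rises to 16 then falls. Length 6 is optimal.

6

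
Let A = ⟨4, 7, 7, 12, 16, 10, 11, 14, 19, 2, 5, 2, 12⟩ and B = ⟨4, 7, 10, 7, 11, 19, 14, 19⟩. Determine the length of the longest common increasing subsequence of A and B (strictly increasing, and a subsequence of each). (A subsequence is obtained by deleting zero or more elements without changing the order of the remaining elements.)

6

For each value that appears in both, track the longest common increasing run ending there.
The best achievable length is 6; one witness is 4, 7, 10, 11, 14, 19 (A-positions 1,2,6,7,8,9, B-positions 1,2,3,5,7,8).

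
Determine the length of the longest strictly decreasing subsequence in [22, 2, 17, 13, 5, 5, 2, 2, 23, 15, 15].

Scanning left to right, the best length ending at each element is: 22→1, 2→2, 17→2, 13→3, 5→4, 5→4, 2→5, 2→5, 23→1, 15→3, 15→3.
So the longest decreasing subsequence has length 5, e.g. 22, 17, 13, 5, 2.

5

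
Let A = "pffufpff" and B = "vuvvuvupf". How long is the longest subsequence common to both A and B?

3

Backtracking the LCS table gives one alignment: u (A4,B7) → p (A6,B8) → f (A8,B9).
So the longest common subsequence has length 3.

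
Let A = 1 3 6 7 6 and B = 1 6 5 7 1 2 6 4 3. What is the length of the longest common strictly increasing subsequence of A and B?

3

A longest common strictly increasing subsequence is 1, 6, 7 (length 3); it appears in order in both A and B, and no longer such subsequence exists.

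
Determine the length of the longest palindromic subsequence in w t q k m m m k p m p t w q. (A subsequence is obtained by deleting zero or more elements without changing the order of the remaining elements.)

9

One longest palindromic subsequence is wtkmmmktw (positions 1,2,4,5,6,7,8,12,13); it reads the same forward and backward, and the interval DP gives dp[1][14] = 9.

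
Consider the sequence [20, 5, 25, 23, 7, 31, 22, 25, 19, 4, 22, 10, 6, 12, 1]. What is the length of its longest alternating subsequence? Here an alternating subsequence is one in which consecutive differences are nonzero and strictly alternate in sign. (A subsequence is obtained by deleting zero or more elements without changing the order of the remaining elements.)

Track the best alternating length ending on an up-step vs a down-step at each position: up/down = 1/1, 1/2, 3/1, 3/4, 3/4, 5/1, 5/6, 7/6, 5/8, 1/8, 9/8, 9/10, 9/10, 11/10, 1/12.
The maximum over both is 12; one such subsequence is 20, 5, 25, 23, 31, 22, 25, 19, 22, 10, 12, 1.

12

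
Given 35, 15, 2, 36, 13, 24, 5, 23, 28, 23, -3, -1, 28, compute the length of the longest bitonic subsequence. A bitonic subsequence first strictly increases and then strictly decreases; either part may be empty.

6

One longest bitonic subsequence is 2, 13, 24, 28, 23, -1 (positions 3,5,6,9,10,12): it rises to 28 then falls. Length 6 is optimal.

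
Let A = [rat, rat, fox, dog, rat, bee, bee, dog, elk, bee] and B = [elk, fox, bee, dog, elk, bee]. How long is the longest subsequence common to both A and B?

Backtracking the LCS table gives one alignment: fox (A3,B2) → bee (A7,B3) → dog (A8,B4) → elk (A9,B5) → bee (A10,B6).
So the longest common subsequence has length 5.

5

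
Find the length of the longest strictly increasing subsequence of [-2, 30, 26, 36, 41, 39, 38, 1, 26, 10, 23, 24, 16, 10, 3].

5

Let dp[i] be the longest increasing subsequence ending at position i. Then dp = [1, 2, 2, 3, 4, 4, 4, 2, 3, 3, 4, 5, 4, 3, 3].
The maximum is 5; one witness is -2, 1, 10, 23, 24 at positions 1,8,10,11,12.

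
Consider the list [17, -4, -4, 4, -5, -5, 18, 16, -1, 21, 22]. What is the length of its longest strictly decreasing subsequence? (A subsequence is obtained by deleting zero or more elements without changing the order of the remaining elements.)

3

Scanning left to right, the best length ending at each element is: 17→1, -4→2, -4→2, 4→2, -5→3, -5→3, 18→1, 16→2, -1→3, 21→1, 22→1.
So the longest decreasing subsequence has length 3, e.g. 17, -4, -5.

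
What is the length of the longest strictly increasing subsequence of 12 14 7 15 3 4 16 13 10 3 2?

Scanning left to right, the best length ending at each element is: 12→1, 14→2, 7→1, 15→3, 3→1, 4→2, 16→4, 13→3, 10→3, 3→1, 2→1.
So the longest increasing subsequence has length 4, e.g. 12, 14, 15, 16.

4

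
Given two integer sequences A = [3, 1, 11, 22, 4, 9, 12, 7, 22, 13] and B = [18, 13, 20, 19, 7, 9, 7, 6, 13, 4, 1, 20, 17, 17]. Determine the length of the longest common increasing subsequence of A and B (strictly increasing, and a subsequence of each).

2

For each value that appears in both, track the longest common increasing run ending there.
The best achievable length is 2; one witness is 7, 13 (A-positions 8,10, B-positions 5,9).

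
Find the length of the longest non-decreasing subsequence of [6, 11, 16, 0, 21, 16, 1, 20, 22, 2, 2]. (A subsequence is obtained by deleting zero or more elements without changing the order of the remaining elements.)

6

Scanning left to right, the best length ending at each element is: 6→1, 11→2, 16→3, 0→1, 21→4, 16→4, 1→2, 20→5, 22→6, 2→3, 2→4.
So the longest non-decreasing subsequence has length 6, e.g. 6, 11, 16, 16, 20, 22.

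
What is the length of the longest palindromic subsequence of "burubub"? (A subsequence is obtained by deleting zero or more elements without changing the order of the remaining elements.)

One longest palindromic subsequence is bubub (positions 1,2,5,6,7); it reads the same forward and backward, and the interval DP gives dp[1][7] = 5.

5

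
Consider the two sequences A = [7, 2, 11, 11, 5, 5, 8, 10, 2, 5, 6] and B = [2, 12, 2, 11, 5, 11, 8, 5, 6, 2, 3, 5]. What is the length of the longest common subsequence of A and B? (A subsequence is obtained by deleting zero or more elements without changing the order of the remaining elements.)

6

Backtracking the LCS table gives one alignment: 2 (A2,B3) → 11 (A3,B4) → 11 (A4,B6) → 5 (A5,B8) → 2 (A9,B10) → 5 (A10,B12).
So the longest common subsequence has length 6.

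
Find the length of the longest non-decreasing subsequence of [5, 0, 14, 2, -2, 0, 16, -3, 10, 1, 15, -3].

One longest non-decreasing subsequence is 0, 2, 10, 15 (positions 2,4,9,11), of length 4; no longer one exists.

4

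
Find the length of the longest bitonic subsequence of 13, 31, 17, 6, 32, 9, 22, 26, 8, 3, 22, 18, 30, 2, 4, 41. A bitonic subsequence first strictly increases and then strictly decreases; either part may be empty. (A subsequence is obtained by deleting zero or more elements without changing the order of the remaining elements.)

Let inc[i] be the LIS ending at i and dec[i] the longest strictly decreasing subsequence starting at i. inc = [1, 2, 2, 1, 3, 2, 3, 4, 2, 1, 3, 3, 5, 1, 2, 6], dec = [5, 6, 5, 3, 5, 4, 4, 4, 3, 2, 3, 2, 2, 1, 1, 1].
max_i inc[i]+dec[i]−1 = 7, with one witness 13, 31, 17, 9, 8, 3, 2.

7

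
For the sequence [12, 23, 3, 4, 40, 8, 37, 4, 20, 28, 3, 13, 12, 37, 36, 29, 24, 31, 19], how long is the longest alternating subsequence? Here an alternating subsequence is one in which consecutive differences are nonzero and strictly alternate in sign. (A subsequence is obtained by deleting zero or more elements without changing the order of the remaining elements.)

A longest alternating subsequence is 12, 23, 3, 40, 8, 37, 4, 20, 3, 13, 12, 37, 29, 31, 19 (positions 1,2,3,5,6,7,8,9,11,12,13,14,16,18,19); its 14 consecutive differences strictly alternate in sign, and length 15 is optimal.

15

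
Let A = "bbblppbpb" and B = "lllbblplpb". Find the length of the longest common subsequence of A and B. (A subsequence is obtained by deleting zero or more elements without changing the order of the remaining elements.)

6

Backtracking the LCS table gives one alignment: b (A2,B4) → b (A3,B5) → l (A4,B6) → p (A5,B7) → p (A8,B9) → b (A9,B10).
So the longest common subsequence has length 6.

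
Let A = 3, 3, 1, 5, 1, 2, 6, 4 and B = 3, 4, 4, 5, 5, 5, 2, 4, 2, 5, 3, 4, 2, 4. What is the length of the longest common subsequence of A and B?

4

Backtracking the LCS table gives one alignment: 3 (A1,B1) → 3 (A2,B11) → 2 (A6,B13) → 4 (A8,B14).
So the longest common subsequence has length 4.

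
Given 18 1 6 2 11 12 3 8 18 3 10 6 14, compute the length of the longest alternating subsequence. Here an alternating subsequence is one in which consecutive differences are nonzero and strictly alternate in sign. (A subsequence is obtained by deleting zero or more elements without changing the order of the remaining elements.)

A longest alternating subsequence is 18, 1, 6, 2, 11, 3, 8, 3, 10, 6, 14 (positions 1,2,3,4,5,7,8,10,11,12,13); its 10 consecutive differences strictly alternate in sign, and length 11 is optimal.

11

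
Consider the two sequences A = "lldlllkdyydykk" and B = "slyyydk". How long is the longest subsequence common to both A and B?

Backtracking the LCS table gives one alignment: l (A1,B2) → y (A9,B4) → y (A10,B5) → d (A11,B6) → k (A14,B7).
So the longest common subsequence has length 5.

5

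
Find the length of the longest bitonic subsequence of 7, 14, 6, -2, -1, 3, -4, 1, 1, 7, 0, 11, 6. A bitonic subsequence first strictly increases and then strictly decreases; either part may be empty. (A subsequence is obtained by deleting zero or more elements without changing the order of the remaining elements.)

6

One longest bitonic subsequence is 7, 14, 6, 3, 1, 0 (positions 1,2,3,6,9,11): it rises to 14 then falls. Length 6 is optimal.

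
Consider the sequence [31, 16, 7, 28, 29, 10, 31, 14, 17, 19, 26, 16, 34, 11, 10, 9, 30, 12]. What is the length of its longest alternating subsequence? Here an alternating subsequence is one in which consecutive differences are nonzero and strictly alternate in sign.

12

Track the best alternating length ending on an up-step vs a down-step at each position: up/down = 1/1, 1/2, 1/2, 3/2, 3/2, 3/4, 5/1, 5/6, 7/6, 7/6, 7/6, 7/8, 9/1, 5/10, 3/10, 3/10, 11/10, 11/12.
The maximum over both is 12; one such subsequence is 31, 16, 28, 10, 31, 14, 17, 16, 34, 11, 30, 12.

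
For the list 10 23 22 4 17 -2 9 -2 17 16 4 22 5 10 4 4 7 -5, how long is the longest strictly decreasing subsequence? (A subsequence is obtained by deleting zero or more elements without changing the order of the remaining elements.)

7

Scanning left to right, the best length ending at each element is: 10→1, 23→1, 22→2, 4→3, 17→3, -2→4, 9→4, -2→5, 17→3, 16→4, 4→5, 22→2, 5→5, 10→5, 4→6, 4→6, 7→6, -5→7.
So the longest decreasing subsequence has length 7, e.g. 23, 22, 17, 9, 5, 4, -5.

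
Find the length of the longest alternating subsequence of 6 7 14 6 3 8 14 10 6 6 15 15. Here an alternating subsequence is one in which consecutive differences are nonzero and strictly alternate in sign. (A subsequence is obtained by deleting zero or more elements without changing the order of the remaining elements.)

A longest alternating subsequence is 6, 7, 6, 14, 10, 15 (positions 1,2,4,7,8,11); its 5 consecutive differences strictly alternate in sign, and length 6 is optimal.

6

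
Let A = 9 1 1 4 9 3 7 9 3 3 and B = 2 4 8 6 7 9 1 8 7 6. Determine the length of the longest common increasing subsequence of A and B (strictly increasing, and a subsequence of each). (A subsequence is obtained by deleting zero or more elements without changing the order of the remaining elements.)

3

A longest common strictly increasing subsequence is 4, 7, 9 (length 3); it appears in order in both A and B, and no longer such subsequence exists.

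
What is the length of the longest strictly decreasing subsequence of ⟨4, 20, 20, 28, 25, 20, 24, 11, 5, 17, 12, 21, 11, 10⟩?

7

One longest decreasing subsequence is 28, 25, 20, 17, 12, 11, 10 (positions 4,5,6,10,11,13,14), of length 7; no longer one exists.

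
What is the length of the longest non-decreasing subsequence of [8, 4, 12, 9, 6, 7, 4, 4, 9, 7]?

Let dp[i] be the longest non-decreasing subsequence ending at position i. Then dp = [1, 1, 2, 2, 2, 3, 2, 3, 4, 4].
The maximum is 4; one witness is 4, 6, 7, 9 at positions 2,5,6,9.

4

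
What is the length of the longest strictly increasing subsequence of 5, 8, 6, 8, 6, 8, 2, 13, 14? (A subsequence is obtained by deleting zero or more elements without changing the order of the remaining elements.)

5

Let dp[i] be the longest increasing subsequence ending at position i. Then dp = [1, 2, 2, 3, 2, 3, 1, 4, 5].
The maximum is 5; one witness is 5, 6, 8, 13, 14 at positions 1,3,4,8,9.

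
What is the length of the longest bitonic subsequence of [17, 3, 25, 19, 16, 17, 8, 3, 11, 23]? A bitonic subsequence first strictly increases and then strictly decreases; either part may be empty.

6

Let inc[i] be the LIS ending at i and dec[i] the longest strictly decreasing subsequence starting at i. inc = [1, 1, 2, 2, 2, 3, 2, 1, 3, 4], dec = [4, 1, 5, 4, 3, 3, 2, 1, 1, 1].
max_i inc[i]+dec[i]−1 = 6, with one witness 17, 25, 19, 17, 8, 3.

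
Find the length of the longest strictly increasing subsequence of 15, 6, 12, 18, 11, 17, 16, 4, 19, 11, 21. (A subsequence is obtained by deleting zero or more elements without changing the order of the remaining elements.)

5

Scanning left to right, the best length ending at each element is: 15→1, 6→1, 12→2, 18→3, 11→2, 17→3, 16→3, 4→1, 19→4, 11→2, 21→5.
So the longest increasing subsequence has length 5, e.g. 6, 12, 18, 19, 21.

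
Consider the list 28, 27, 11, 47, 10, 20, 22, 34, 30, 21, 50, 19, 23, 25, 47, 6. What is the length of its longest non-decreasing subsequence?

6

Let dp[i] be the longest non-decreasing subsequence ending at position i. Then dp = [1, 1, 1, 2, 1, 2, 3, 4, 4, 3, 5, 2, 4, 5, 6, 1].
The maximum is 6; one witness is 11, 20, 22, 23, 25, 47 at positions 3,6,7,13,14,15.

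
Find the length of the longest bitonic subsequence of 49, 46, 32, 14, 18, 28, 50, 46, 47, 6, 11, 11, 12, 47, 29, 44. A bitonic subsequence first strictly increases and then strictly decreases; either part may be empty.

6

One longest bitonic subsequence is 14, 18, 28, 50, 47, 44 (positions 4,5,6,7,14,16): it rises to 50 then falls. Length 6 is optimal.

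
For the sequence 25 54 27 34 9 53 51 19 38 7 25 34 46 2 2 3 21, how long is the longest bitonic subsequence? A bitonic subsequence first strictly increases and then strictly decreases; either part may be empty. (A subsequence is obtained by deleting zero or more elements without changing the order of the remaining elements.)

8

Let inc[i] be the LIS ending at i and dec[i] the longest strictly decreasing subsequence starting at i. inc = [1, 2, 2, 3, 1, 4, 4, 2, 4, 1, 3, 4, 5, 1, 1, 2, 3], dec = [4, 6, 4, 4, 3, 5, 4, 3, 3, 2, 2, 2, 2, 1, 1, 1, 1].
max_i inc[i]+dec[i]−1 = 8, with one witness 25, 27, 34, 53, 51, 38, 34, 21.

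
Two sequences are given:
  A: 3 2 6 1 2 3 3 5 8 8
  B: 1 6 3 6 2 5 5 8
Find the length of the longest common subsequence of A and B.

Backtracking the LCS table gives one alignment: 3 (A1,B3) → 6 (A3,B4) → 2 (A5,B5) → 5 (A8,B7) → 8 (A10,B8).
So the longest common subsequence has length 5.

5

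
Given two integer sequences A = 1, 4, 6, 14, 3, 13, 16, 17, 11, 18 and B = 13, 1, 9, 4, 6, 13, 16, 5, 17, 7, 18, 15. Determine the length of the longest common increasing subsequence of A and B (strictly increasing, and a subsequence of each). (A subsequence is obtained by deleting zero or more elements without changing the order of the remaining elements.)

For each value that appears in both, track the longest common increasing run ending there.
The best achievable length is 7; one witness is 1, 4, 6, 13, 16, 17, 18 (A-positions 1,2,3,6,7,8,10, B-positions 2,4,5,6,7,9,11).

7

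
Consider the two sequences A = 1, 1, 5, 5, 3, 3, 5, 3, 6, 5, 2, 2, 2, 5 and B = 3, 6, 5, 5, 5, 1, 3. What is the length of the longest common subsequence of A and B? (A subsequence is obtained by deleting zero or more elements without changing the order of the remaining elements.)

4

A longest common subsequence is 5, 5, 5, 3 (length 4); the LCS DP confirms no longer common subsequence exists.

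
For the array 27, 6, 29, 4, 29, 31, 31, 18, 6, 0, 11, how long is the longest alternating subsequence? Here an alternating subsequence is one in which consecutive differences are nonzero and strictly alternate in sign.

7

A longest alternating subsequence is 27, 6, 29, 4, 29, 6, 11 (positions 1,2,3,4,5,9,11); its 6 consecutive differences strictly alternate in sign, and length 7 is optimal.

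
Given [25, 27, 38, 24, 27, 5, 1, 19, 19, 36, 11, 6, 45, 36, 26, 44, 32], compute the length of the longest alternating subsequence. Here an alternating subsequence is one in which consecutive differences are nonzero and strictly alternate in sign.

Track the best alternating length ending on an up-step vs a down-step at each position: up/down = 1/1, 2/1, 2/1, 1/3, 4/3, 1/5, 1/5, 6/5, 6/5, 6/3, 6/7, 6/7, 8/1, 8/9, 8/9, 10/9, 10/11.
The maximum over both is 11; one such subsequence is 25, 27, 24, 27, 5, 19, 11, 45, 36, 44, 32.

11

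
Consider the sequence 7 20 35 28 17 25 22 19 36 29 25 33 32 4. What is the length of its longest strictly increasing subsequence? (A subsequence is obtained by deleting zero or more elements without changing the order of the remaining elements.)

5

One longest increasing subsequence is 7, 20, 28, 29, 33 (positions 1,2,4,10,12), of length 5; no longer one exists.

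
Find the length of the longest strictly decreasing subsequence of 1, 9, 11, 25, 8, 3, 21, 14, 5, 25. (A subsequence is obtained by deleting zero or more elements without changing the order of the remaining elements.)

One longest decreasing subsequence is 25, 21, 14, 5 (positions 4,7,8,9), of length 4; no longer one exists.

4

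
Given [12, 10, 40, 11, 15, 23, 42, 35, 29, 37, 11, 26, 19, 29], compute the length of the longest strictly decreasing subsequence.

One longest decreasing subsequence is 40, 35, 29, 26, 19 (positions 3,8,9,12,13), of length 5; no longer one exists.

5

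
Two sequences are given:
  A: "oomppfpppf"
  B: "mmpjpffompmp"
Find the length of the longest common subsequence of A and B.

6

Backtracking the LCS table gives one alignment: m (A3,B2) → p (A4,B3) → p (A5,B5) → f (A6,B7) → p (A7,B10) → p (A9,B12).
So the longest common subsequence has length 6.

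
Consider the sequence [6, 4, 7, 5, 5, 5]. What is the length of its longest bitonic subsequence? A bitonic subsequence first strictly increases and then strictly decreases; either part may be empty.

3

Let inc[i] be the LIS ending at i and dec[i] the longest strictly decreasing subsequence starting at i. inc = [1, 1, 2, 2, 2, 2], dec = [2, 1, 2, 1, 1, 1].
max_i inc[i]+dec[i]−1 = 3, with one witness 6, 7, 5.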